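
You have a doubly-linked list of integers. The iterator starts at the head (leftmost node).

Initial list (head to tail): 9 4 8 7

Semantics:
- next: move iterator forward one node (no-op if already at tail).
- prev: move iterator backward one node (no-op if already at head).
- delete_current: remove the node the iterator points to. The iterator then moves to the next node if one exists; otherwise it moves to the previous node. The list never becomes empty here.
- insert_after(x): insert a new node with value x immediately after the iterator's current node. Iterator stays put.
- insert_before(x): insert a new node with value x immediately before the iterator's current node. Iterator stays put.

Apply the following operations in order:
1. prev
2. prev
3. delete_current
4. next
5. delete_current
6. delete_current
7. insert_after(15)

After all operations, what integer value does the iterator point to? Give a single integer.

Answer: 4

Derivation:
After 1 (prev): list=[9, 4, 8, 7] cursor@9
After 2 (prev): list=[9, 4, 8, 7] cursor@9
After 3 (delete_current): list=[4, 8, 7] cursor@4
After 4 (next): list=[4, 8, 7] cursor@8
After 5 (delete_current): list=[4, 7] cursor@7
After 6 (delete_current): list=[4] cursor@4
After 7 (insert_after(15)): list=[4, 15] cursor@4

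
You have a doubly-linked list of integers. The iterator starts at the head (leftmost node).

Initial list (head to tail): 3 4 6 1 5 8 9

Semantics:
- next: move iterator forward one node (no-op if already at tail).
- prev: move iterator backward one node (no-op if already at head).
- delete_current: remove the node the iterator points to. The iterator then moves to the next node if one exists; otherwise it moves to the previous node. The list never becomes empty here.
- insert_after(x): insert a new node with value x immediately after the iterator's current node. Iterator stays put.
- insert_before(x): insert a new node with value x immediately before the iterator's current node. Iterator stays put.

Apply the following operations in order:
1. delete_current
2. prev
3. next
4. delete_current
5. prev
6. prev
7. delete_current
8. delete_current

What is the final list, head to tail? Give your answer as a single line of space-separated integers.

After 1 (delete_current): list=[4, 6, 1, 5, 8, 9] cursor@4
After 2 (prev): list=[4, 6, 1, 5, 8, 9] cursor@4
After 3 (next): list=[4, 6, 1, 5, 8, 9] cursor@6
After 4 (delete_current): list=[4, 1, 5, 8, 9] cursor@1
After 5 (prev): list=[4, 1, 5, 8, 9] cursor@4
After 6 (prev): list=[4, 1, 5, 8, 9] cursor@4
After 7 (delete_current): list=[1, 5, 8, 9] cursor@1
After 8 (delete_current): list=[5, 8, 9] cursor@5

Answer: 5 8 9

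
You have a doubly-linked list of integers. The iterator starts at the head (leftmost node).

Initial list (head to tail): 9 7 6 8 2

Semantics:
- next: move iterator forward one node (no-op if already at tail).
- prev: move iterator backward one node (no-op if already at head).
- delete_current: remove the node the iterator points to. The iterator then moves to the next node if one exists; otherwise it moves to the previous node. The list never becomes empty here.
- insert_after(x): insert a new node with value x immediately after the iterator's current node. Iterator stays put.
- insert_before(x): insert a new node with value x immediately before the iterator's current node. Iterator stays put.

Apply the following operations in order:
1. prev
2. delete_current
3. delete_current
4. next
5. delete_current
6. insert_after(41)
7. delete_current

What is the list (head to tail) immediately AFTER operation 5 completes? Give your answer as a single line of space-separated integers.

After 1 (prev): list=[9, 7, 6, 8, 2] cursor@9
After 2 (delete_current): list=[7, 6, 8, 2] cursor@7
After 3 (delete_current): list=[6, 8, 2] cursor@6
After 4 (next): list=[6, 8, 2] cursor@8
After 5 (delete_current): list=[6, 2] cursor@2

Answer: 6 2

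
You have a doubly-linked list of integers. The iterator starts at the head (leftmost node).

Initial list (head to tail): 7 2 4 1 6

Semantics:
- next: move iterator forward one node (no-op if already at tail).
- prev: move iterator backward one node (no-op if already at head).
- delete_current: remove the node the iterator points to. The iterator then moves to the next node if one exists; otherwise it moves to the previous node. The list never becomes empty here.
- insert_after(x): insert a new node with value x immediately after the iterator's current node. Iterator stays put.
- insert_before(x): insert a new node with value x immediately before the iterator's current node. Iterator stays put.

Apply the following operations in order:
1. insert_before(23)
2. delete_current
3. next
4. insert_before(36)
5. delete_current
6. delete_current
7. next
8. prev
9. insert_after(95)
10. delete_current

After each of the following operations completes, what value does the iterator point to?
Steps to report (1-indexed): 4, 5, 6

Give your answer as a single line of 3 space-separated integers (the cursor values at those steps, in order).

After 1 (insert_before(23)): list=[23, 7, 2, 4, 1, 6] cursor@7
After 2 (delete_current): list=[23, 2, 4, 1, 6] cursor@2
After 3 (next): list=[23, 2, 4, 1, 6] cursor@4
After 4 (insert_before(36)): list=[23, 2, 36, 4, 1, 6] cursor@4
After 5 (delete_current): list=[23, 2, 36, 1, 6] cursor@1
After 6 (delete_current): list=[23, 2, 36, 6] cursor@6
After 7 (next): list=[23, 2, 36, 6] cursor@6
After 8 (prev): list=[23, 2, 36, 6] cursor@36
After 9 (insert_after(95)): list=[23, 2, 36, 95, 6] cursor@36
After 10 (delete_current): list=[23, 2, 95, 6] cursor@95

Answer: 4 1 6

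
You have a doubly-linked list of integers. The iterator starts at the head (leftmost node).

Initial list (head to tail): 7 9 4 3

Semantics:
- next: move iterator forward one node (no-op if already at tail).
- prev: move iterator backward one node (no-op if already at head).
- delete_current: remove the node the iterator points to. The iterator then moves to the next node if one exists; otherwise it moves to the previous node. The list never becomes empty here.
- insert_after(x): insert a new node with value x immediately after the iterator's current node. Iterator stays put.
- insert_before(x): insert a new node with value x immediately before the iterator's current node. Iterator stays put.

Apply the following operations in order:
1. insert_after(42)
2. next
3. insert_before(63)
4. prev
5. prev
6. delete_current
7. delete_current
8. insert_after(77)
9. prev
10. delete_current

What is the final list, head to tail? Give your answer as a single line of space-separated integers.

Answer: 77 9 4 3

Derivation:
After 1 (insert_after(42)): list=[7, 42, 9, 4, 3] cursor@7
After 2 (next): list=[7, 42, 9, 4, 3] cursor@42
After 3 (insert_before(63)): list=[7, 63, 42, 9, 4, 3] cursor@42
After 4 (prev): list=[7, 63, 42, 9, 4, 3] cursor@63
After 5 (prev): list=[7, 63, 42, 9, 4, 3] cursor@7
After 6 (delete_current): list=[63, 42, 9, 4, 3] cursor@63
After 7 (delete_current): list=[42, 9, 4, 3] cursor@42
After 8 (insert_after(77)): list=[42, 77, 9, 4, 3] cursor@42
After 9 (prev): list=[42, 77, 9, 4, 3] cursor@42
After 10 (delete_current): list=[77, 9, 4, 3] cursor@77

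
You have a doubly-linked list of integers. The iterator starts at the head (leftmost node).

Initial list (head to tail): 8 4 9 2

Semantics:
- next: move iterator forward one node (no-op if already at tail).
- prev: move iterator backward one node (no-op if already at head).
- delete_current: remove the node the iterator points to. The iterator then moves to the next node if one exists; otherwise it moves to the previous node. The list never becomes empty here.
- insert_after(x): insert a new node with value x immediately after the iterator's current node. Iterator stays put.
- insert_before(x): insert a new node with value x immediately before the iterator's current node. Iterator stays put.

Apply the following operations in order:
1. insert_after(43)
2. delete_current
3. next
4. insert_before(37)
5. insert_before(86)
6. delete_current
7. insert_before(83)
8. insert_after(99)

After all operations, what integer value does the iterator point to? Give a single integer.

After 1 (insert_after(43)): list=[8, 43, 4, 9, 2] cursor@8
After 2 (delete_current): list=[43, 4, 9, 2] cursor@43
After 3 (next): list=[43, 4, 9, 2] cursor@4
After 4 (insert_before(37)): list=[43, 37, 4, 9, 2] cursor@4
After 5 (insert_before(86)): list=[43, 37, 86, 4, 9, 2] cursor@4
After 6 (delete_current): list=[43, 37, 86, 9, 2] cursor@9
After 7 (insert_before(83)): list=[43, 37, 86, 83, 9, 2] cursor@9
After 8 (insert_after(99)): list=[43, 37, 86, 83, 9, 99, 2] cursor@9

Answer: 9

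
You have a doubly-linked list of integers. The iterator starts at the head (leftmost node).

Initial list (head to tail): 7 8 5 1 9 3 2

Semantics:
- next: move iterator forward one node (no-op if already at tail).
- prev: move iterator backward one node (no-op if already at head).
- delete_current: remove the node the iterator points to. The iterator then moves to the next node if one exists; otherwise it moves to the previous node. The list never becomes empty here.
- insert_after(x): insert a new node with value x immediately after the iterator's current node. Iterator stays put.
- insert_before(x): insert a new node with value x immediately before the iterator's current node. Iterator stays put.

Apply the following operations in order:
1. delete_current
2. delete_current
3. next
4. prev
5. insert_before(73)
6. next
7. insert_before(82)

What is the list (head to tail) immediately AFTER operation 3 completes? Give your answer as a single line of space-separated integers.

Answer: 5 1 9 3 2

Derivation:
After 1 (delete_current): list=[8, 5, 1, 9, 3, 2] cursor@8
After 2 (delete_current): list=[5, 1, 9, 3, 2] cursor@5
After 3 (next): list=[5, 1, 9, 3, 2] cursor@1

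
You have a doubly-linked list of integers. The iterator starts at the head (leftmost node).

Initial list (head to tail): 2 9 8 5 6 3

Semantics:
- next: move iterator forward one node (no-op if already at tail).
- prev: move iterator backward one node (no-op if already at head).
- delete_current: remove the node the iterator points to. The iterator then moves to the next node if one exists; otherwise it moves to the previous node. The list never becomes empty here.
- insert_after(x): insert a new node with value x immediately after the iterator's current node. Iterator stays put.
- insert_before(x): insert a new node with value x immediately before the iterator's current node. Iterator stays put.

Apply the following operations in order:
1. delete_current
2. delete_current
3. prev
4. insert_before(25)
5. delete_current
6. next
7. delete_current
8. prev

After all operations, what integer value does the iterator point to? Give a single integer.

Answer: 5

Derivation:
After 1 (delete_current): list=[9, 8, 5, 6, 3] cursor@9
After 2 (delete_current): list=[8, 5, 6, 3] cursor@8
After 3 (prev): list=[8, 5, 6, 3] cursor@8
After 4 (insert_before(25)): list=[25, 8, 5, 6, 3] cursor@8
After 5 (delete_current): list=[25, 5, 6, 3] cursor@5
After 6 (next): list=[25, 5, 6, 3] cursor@6
After 7 (delete_current): list=[25, 5, 3] cursor@3
After 8 (prev): list=[25, 5, 3] cursor@5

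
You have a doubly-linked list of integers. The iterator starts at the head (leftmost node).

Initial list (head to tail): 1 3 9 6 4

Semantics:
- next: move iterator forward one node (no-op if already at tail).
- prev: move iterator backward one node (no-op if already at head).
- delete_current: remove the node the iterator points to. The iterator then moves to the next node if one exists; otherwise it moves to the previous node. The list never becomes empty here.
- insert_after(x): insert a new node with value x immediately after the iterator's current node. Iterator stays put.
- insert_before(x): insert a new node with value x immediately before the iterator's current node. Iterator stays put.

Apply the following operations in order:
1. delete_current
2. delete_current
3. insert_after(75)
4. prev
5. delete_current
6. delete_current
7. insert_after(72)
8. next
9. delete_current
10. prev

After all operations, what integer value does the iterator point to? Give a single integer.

Answer: 6

Derivation:
After 1 (delete_current): list=[3, 9, 6, 4] cursor@3
After 2 (delete_current): list=[9, 6, 4] cursor@9
After 3 (insert_after(75)): list=[9, 75, 6, 4] cursor@9
After 4 (prev): list=[9, 75, 6, 4] cursor@9
After 5 (delete_current): list=[75, 6, 4] cursor@75
After 6 (delete_current): list=[6, 4] cursor@6
After 7 (insert_after(72)): list=[6, 72, 4] cursor@6
After 8 (next): list=[6, 72, 4] cursor@72
After 9 (delete_current): list=[6, 4] cursor@4
After 10 (prev): list=[6, 4] cursor@6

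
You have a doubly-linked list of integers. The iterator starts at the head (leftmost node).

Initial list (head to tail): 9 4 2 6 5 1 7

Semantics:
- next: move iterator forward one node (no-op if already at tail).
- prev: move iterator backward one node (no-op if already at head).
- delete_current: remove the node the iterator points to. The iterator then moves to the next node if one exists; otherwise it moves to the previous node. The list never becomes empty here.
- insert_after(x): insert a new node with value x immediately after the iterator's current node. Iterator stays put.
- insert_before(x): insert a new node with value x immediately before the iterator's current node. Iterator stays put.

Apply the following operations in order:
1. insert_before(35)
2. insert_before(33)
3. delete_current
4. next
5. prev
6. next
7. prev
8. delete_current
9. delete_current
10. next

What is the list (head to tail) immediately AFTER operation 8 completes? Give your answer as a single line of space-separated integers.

Answer: 35 33 2 6 5 1 7

Derivation:
After 1 (insert_before(35)): list=[35, 9, 4, 2, 6, 5, 1, 7] cursor@9
After 2 (insert_before(33)): list=[35, 33, 9, 4, 2, 6, 5, 1, 7] cursor@9
After 3 (delete_current): list=[35, 33, 4, 2, 6, 5, 1, 7] cursor@4
After 4 (next): list=[35, 33, 4, 2, 6, 5, 1, 7] cursor@2
After 5 (prev): list=[35, 33, 4, 2, 6, 5, 1, 7] cursor@4
After 6 (next): list=[35, 33, 4, 2, 6, 5, 1, 7] cursor@2
After 7 (prev): list=[35, 33, 4, 2, 6, 5, 1, 7] cursor@4
After 8 (delete_current): list=[35, 33, 2, 6, 5, 1, 7] cursor@2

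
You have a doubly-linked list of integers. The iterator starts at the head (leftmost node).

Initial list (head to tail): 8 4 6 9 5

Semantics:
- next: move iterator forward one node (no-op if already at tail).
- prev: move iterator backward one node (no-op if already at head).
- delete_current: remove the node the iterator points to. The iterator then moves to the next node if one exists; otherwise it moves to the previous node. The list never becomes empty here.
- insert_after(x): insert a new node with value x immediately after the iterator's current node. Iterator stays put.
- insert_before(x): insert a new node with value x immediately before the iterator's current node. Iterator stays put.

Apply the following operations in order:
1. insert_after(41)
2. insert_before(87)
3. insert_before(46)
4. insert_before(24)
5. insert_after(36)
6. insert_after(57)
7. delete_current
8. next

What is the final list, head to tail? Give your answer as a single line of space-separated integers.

Answer: 87 46 24 57 36 41 4 6 9 5

Derivation:
After 1 (insert_after(41)): list=[8, 41, 4, 6, 9, 5] cursor@8
After 2 (insert_before(87)): list=[87, 8, 41, 4, 6, 9, 5] cursor@8
After 3 (insert_before(46)): list=[87, 46, 8, 41, 4, 6, 9, 5] cursor@8
After 4 (insert_before(24)): list=[87, 46, 24, 8, 41, 4, 6, 9, 5] cursor@8
After 5 (insert_after(36)): list=[87, 46, 24, 8, 36, 41, 4, 6, 9, 5] cursor@8
After 6 (insert_after(57)): list=[87, 46, 24, 8, 57, 36, 41, 4, 6, 9, 5] cursor@8
After 7 (delete_current): list=[87, 46, 24, 57, 36, 41, 4, 6, 9, 5] cursor@57
After 8 (next): list=[87, 46, 24, 57, 36, 41, 4, 6, 9, 5] cursor@36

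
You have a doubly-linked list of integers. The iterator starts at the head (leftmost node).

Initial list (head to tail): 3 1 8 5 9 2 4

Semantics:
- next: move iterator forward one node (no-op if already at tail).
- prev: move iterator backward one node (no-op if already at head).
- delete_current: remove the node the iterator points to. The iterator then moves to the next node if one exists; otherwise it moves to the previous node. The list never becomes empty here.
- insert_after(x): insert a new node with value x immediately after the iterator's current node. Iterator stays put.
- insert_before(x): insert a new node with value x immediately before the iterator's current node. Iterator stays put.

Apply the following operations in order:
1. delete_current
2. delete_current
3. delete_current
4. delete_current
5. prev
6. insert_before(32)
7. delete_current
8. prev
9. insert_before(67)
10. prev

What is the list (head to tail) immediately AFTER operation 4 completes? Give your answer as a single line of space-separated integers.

After 1 (delete_current): list=[1, 8, 5, 9, 2, 4] cursor@1
After 2 (delete_current): list=[8, 5, 9, 2, 4] cursor@8
After 3 (delete_current): list=[5, 9, 2, 4] cursor@5
After 4 (delete_current): list=[9, 2, 4] cursor@9

Answer: 9 2 4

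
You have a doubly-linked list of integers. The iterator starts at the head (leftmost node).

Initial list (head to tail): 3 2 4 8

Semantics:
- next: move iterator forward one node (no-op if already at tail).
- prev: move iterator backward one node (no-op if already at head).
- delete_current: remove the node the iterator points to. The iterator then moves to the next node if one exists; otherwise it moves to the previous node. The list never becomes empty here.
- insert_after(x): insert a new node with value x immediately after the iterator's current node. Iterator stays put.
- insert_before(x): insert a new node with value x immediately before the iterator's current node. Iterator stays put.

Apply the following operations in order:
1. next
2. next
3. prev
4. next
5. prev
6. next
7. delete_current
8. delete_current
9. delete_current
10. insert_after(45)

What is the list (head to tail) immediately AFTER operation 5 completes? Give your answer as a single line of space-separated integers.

After 1 (next): list=[3, 2, 4, 8] cursor@2
After 2 (next): list=[3, 2, 4, 8] cursor@4
After 3 (prev): list=[3, 2, 4, 8] cursor@2
After 4 (next): list=[3, 2, 4, 8] cursor@4
After 5 (prev): list=[3, 2, 4, 8] cursor@2

Answer: 3 2 4 8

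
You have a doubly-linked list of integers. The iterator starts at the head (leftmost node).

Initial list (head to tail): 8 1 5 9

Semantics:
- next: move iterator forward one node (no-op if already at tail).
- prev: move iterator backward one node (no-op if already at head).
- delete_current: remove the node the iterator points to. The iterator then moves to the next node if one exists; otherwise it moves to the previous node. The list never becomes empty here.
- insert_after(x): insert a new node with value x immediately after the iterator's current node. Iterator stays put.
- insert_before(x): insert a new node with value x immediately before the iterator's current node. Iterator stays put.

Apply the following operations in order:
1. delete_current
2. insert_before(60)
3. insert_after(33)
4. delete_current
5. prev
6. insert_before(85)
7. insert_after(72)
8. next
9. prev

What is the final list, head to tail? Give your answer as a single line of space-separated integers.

Answer: 85 60 72 33 5 9

Derivation:
After 1 (delete_current): list=[1, 5, 9] cursor@1
After 2 (insert_before(60)): list=[60, 1, 5, 9] cursor@1
After 3 (insert_after(33)): list=[60, 1, 33, 5, 9] cursor@1
After 4 (delete_current): list=[60, 33, 5, 9] cursor@33
After 5 (prev): list=[60, 33, 5, 9] cursor@60
After 6 (insert_before(85)): list=[85, 60, 33, 5, 9] cursor@60
After 7 (insert_after(72)): list=[85, 60, 72, 33, 5, 9] cursor@60
After 8 (next): list=[85, 60, 72, 33, 5, 9] cursor@72
After 9 (prev): list=[85, 60, 72, 33, 5, 9] cursor@60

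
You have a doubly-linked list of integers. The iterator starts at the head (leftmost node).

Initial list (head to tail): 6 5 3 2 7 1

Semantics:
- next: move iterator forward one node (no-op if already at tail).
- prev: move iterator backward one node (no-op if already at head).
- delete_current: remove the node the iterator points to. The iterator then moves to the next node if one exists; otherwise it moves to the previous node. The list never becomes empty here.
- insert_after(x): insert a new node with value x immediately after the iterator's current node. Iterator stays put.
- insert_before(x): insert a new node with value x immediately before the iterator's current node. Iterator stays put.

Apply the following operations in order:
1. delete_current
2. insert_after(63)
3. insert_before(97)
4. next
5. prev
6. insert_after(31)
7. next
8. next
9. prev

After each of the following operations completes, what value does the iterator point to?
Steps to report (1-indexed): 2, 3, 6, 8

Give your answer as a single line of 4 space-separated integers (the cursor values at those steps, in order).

After 1 (delete_current): list=[5, 3, 2, 7, 1] cursor@5
After 2 (insert_after(63)): list=[5, 63, 3, 2, 7, 1] cursor@5
After 3 (insert_before(97)): list=[97, 5, 63, 3, 2, 7, 1] cursor@5
After 4 (next): list=[97, 5, 63, 3, 2, 7, 1] cursor@63
After 5 (prev): list=[97, 5, 63, 3, 2, 7, 1] cursor@5
After 6 (insert_after(31)): list=[97, 5, 31, 63, 3, 2, 7, 1] cursor@5
After 7 (next): list=[97, 5, 31, 63, 3, 2, 7, 1] cursor@31
After 8 (next): list=[97, 5, 31, 63, 3, 2, 7, 1] cursor@63
After 9 (prev): list=[97, 5, 31, 63, 3, 2, 7, 1] cursor@31

Answer: 5 5 5 63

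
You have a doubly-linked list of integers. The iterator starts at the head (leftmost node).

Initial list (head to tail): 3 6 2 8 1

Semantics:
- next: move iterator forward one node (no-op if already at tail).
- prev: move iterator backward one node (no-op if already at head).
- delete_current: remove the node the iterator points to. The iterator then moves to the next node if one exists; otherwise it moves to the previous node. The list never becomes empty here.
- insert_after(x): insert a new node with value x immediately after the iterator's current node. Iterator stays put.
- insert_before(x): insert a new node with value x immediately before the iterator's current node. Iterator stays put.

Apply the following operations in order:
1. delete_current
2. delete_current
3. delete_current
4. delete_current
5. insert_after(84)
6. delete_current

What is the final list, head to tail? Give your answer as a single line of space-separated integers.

Answer: 84

Derivation:
After 1 (delete_current): list=[6, 2, 8, 1] cursor@6
After 2 (delete_current): list=[2, 8, 1] cursor@2
After 3 (delete_current): list=[8, 1] cursor@8
After 4 (delete_current): list=[1] cursor@1
After 5 (insert_after(84)): list=[1, 84] cursor@1
After 6 (delete_current): list=[84] cursor@84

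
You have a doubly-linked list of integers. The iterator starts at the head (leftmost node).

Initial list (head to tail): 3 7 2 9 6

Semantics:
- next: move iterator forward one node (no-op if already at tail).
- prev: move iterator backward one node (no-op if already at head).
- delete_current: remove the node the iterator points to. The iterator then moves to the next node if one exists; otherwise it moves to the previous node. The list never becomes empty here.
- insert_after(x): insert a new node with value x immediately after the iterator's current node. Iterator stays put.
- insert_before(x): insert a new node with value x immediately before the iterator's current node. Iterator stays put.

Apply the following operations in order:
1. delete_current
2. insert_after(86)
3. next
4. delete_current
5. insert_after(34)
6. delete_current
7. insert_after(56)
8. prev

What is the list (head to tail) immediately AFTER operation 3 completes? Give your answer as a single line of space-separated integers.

After 1 (delete_current): list=[7, 2, 9, 6] cursor@7
After 2 (insert_after(86)): list=[7, 86, 2, 9, 6] cursor@7
After 3 (next): list=[7, 86, 2, 9, 6] cursor@86

Answer: 7 86 2 9 6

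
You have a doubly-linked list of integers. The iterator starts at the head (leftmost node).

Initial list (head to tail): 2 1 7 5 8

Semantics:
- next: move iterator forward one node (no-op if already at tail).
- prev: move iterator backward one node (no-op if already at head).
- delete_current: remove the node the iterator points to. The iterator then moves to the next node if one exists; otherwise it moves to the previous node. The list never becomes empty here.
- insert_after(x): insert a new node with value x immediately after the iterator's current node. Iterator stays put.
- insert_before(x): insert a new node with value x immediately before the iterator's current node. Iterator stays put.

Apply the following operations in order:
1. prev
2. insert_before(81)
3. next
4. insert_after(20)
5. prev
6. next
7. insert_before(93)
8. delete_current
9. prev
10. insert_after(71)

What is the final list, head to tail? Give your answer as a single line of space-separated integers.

After 1 (prev): list=[2, 1, 7, 5, 8] cursor@2
After 2 (insert_before(81)): list=[81, 2, 1, 7, 5, 8] cursor@2
After 3 (next): list=[81, 2, 1, 7, 5, 8] cursor@1
After 4 (insert_after(20)): list=[81, 2, 1, 20, 7, 5, 8] cursor@1
After 5 (prev): list=[81, 2, 1, 20, 7, 5, 8] cursor@2
After 6 (next): list=[81, 2, 1, 20, 7, 5, 8] cursor@1
After 7 (insert_before(93)): list=[81, 2, 93, 1, 20, 7, 5, 8] cursor@1
After 8 (delete_current): list=[81, 2, 93, 20, 7, 5, 8] cursor@20
After 9 (prev): list=[81, 2, 93, 20, 7, 5, 8] cursor@93
After 10 (insert_after(71)): list=[81, 2, 93, 71, 20, 7, 5, 8] cursor@93

Answer: 81 2 93 71 20 7 5 8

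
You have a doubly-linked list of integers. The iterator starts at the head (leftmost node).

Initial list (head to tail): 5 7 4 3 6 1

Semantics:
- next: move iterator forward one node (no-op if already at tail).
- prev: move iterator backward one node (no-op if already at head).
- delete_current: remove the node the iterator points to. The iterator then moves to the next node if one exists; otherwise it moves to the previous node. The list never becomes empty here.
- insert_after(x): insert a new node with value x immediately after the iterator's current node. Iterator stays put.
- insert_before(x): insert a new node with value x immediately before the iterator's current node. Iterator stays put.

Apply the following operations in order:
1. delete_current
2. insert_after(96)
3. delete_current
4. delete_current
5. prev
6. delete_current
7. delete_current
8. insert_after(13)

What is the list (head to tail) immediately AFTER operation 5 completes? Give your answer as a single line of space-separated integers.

Answer: 4 3 6 1

Derivation:
After 1 (delete_current): list=[7, 4, 3, 6, 1] cursor@7
After 2 (insert_after(96)): list=[7, 96, 4, 3, 6, 1] cursor@7
After 3 (delete_current): list=[96, 4, 3, 6, 1] cursor@96
After 4 (delete_current): list=[4, 3, 6, 1] cursor@4
After 5 (prev): list=[4, 3, 6, 1] cursor@4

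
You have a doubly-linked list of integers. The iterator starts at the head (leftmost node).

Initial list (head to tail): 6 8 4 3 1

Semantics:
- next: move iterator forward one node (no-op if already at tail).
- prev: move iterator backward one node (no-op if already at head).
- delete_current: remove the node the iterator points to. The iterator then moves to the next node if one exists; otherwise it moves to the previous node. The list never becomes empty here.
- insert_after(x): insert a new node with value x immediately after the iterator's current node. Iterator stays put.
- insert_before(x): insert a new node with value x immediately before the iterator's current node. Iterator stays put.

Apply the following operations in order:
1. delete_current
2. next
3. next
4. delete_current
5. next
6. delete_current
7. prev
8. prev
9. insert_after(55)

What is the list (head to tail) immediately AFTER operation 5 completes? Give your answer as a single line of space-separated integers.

After 1 (delete_current): list=[8, 4, 3, 1] cursor@8
After 2 (next): list=[8, 4, 3, 1] cursor@4
After 3 (next): list=[8, 4, 3, 1] cursor@3
After 4 (delete_current): list=[8, 4, 1] cursor@1
After 5 (next): list=[8, 4, 1] cursor@1

Answer: 8 4 1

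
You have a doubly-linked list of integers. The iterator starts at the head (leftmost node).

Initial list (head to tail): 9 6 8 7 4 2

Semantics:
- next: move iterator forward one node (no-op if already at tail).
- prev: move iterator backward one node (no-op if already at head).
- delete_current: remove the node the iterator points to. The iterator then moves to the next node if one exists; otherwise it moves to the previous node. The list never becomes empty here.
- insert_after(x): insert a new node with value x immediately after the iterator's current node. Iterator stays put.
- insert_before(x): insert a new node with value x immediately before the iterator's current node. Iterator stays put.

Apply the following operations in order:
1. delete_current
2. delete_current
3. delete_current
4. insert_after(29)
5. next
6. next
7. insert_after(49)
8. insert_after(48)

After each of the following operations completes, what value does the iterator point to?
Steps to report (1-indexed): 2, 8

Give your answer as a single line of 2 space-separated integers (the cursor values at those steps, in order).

After 1 (delete_current): list=[6, 8, 7, 4, 2] cursor@6
After 2 (delete_current): list=[8, 7, 4, 2] cursor@8
After 3 (delete_current): list=[7, 4, 2] cursor@7
After 4 (insert_after(29)): list=[7, 29, 4, 2] cursor@7
After 5 (next): list=[7, 29, 4, 2] cursor@29
After 6 (next): list=[7, 29, 4, 2] cursor@4
After 7 (insert_after(49)): list=[7, 29, 4, 49, 2] cursor@4
After 8 (insert_after(48)): list=[7, 29, 4, 48, 49, 2] cursor@4

Answer: 8 4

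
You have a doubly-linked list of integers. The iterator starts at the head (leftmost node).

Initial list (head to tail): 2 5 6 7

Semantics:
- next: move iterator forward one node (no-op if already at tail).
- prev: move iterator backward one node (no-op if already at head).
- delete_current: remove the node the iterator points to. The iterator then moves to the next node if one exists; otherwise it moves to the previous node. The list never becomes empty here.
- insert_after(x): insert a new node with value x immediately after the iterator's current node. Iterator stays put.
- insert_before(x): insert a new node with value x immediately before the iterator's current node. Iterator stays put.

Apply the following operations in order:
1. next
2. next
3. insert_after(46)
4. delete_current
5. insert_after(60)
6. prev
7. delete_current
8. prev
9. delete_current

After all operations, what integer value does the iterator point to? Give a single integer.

After 1 (next): list=[2, 5, 6, 7] cursor@5
After 2 (next): list=[2, 5, 6, 7] cursor@6
After 3 (insert_after(46)): list=[2, 5, 6, 46, 7] cursor@6
After 4 (delete_current): list=[2, 5, 46, 7] cursor@46
After 5 (insert_after(60)): list=[2, 5, 46, 60, 7] cursor@46
After 6 (prev): list=[2, 5, 46, 60, 7] cursor@5
After 7 (delete_current): list=[2, 46, 60, 7] cursor@46
After 8 (prev): list=[2, 46, 60, 7] cursor@2
After 9 (delete_current): list=[46, 60, 7] cursor@46

Answer: 46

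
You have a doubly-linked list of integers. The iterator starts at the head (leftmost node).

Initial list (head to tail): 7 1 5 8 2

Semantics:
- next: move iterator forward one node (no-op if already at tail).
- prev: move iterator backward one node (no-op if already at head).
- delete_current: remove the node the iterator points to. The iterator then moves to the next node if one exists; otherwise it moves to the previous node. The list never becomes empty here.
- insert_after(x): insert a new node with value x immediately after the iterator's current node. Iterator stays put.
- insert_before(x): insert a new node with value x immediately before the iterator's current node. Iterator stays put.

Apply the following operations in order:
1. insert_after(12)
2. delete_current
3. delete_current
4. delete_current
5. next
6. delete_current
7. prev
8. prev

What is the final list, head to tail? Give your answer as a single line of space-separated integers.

After 1 (insert_after(12)): list=[7, 12, 1, 5, 8, 2] cursor@7
After 2 (delete_current): list=[12, 1, 5, 8, 2] cursor@12
After 3 (delete_current): list=[1, 5, 8, 2] cursor@1
After 4 (delete_current): list=[5, 8, 2] cursor@5
After 5 (next): list=[5, 8, 2] cursor@8
After 6 (delete_current): list=[5, 2] cursor@2
After 7 (prev): list=[5, 2] cursor@5
After 8 (prev): list=[5, 2] cursor@5

Answer: 5 2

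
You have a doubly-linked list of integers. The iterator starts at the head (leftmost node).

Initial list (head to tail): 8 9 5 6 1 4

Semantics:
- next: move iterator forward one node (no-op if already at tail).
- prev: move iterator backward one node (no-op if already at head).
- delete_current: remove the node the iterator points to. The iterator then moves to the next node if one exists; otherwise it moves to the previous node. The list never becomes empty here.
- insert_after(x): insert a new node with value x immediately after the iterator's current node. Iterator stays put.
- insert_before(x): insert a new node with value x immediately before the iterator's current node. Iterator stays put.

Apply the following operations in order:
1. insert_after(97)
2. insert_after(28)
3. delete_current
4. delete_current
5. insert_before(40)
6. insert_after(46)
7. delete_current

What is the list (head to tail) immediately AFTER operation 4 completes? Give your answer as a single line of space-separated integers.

After 1 (insert_after(97)): list=[8, 97, 9, 5, 6, 1, 4] cursor@8
After 2 (insert_after(28)): list=[8, 28, 97, 9, 5, 6, 1, 4] cursor@8
After 3 (delete_current): list=[28, 97, 9, 5, 6, 1, 4] cursor@28
After 4 (delete_current): list=[97, 9, 5, 6, 1, 4] cursor@97

Answer: 97 9 5 6 1 4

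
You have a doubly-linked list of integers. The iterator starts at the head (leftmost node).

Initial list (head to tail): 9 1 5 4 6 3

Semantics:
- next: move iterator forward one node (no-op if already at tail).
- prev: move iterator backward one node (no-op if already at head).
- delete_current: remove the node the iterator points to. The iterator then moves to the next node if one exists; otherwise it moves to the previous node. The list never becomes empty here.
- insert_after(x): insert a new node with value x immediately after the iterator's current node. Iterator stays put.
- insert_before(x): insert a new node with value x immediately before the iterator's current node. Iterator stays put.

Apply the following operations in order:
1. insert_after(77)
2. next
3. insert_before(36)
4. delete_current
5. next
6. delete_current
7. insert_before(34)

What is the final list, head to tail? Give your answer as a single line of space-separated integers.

After 1 (insert_after(77)): list=[9, 77, 1, 5, 4, 6, 3] cursor@9
After 2 (next): list=[9, 77, 1, 5, 4, 6, 3] cursor@77
After 3 (insert_before(36)): list=[9, 36, 77, 1, 5, 4, 6, 3] cursor@77
After 4 (delete_current): list=[9, 36, 1, 5, 4, 6, 3] cursor@1
After 5 (next): list=[9, 36, 1, 5, 4, 6, 3] cursor@5
After 6 (delete_current): list=[9, 36, 1, 4, 6, 3] cursor@4
After 7 (insert_before(34)): list=[9, 36, 1, 34, 4, 6, 3] cursor@4

Answer: 9 36 1 34 4 6 3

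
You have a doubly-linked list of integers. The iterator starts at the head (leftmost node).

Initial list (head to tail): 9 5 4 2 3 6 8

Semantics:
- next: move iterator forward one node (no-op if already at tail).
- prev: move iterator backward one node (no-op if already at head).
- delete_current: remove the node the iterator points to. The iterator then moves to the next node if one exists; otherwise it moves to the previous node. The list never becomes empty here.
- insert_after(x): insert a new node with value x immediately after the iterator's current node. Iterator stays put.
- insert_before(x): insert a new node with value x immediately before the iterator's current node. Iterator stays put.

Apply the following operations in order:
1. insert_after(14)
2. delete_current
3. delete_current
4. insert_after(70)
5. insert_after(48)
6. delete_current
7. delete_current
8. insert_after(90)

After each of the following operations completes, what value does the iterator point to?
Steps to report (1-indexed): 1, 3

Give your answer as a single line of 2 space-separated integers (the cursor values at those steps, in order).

Answer: 9 5

Derivation:
After 1 (insert_after(14)): list=[9, 14, 5, 4, 2, 3, 6, 8] cursor@9
After 2 (delete_current): list=[14, 5, 4, 2, 3, 6, 8] cursor@14
After 3 (delete_current): list=[5, 4, 2, 3, 6, 8] cursor@5
After 4 (insert_after(70)): list=[5, 70, 4, 2, 3, 6, 8] cursor@5
After 5 (insert_after(48)): list=[5, 48, 70, 4, 2, 3, 6, 8] cursor@5
After 6 (delete_current): list=[48, 70, 4, 2, 3, 6, 8] cursor@48
After 7 (delete_current): list=[70, 4, 2, 3, 6, 8] cursor@70
After 8 (insert_after(90)): list=[70, 90, 4, 2, 3, 6, 8] cursor@70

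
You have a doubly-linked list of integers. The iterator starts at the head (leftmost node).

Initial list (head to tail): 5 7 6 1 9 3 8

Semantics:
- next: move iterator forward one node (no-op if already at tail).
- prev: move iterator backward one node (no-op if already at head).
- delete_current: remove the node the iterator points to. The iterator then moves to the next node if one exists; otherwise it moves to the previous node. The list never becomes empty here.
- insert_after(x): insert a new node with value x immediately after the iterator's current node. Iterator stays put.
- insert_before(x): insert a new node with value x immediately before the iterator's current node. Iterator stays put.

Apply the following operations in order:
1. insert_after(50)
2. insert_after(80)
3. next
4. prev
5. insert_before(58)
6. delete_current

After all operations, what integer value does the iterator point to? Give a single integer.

After 1 (insert_after(50)): list=[5, 50, 7, 6, 1, 9, 3, 8] cursor@5
After 2 (insert_after(80)): list=[5, 80, 50, 7, 6, 1, 9, 3, 8] cursor@5
After 3 (next): list=[5, 80, 50, 7, 6, 1, 9, 3, 8] cursor@80
After 4 (prev): list=[5, 80, 50, 7, 6, 1, 9, 3, 8] cursor@5
After 5 (insert_before(58)): list=[58, 5, 80, 50, 7, 6, 1, 9, 3, 8] cursor@5
After 6 (delete_current): list=[58, 80, 50, 7, 6, 1, 9, 3, 8] cursor@80

Answer: 80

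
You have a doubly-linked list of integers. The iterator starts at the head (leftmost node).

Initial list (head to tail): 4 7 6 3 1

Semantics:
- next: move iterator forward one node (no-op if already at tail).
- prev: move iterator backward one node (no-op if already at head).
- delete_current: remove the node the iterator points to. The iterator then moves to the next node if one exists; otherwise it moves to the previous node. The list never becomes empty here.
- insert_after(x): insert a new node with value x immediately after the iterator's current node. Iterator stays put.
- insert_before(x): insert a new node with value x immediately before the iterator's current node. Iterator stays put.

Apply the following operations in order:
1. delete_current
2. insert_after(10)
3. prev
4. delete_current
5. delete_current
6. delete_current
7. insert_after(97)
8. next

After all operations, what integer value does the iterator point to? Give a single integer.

Answer: 97

Derivation:
After 1 (delete_current): list=[7, 6, 3, 1] cursor@7
After 2 (insert_after(10)): list=[7, 10, 6, 3, 1] cursor@7
After 3 (prev): list=[7, 10, 6, 3, 1] cursor@7
After 4 (delete_current): list=[10, 6, 3, 1] cursor@10
After 5 (delete_current): list=[6, 3, 1] cursor@6
After 6 (delete_current): list=[3, 1] cursor@3
After 7 (insert_after(97)): list=[3, 97, 1] cursor@3
After 8 (next): list=[3, 97, 1] cursor@97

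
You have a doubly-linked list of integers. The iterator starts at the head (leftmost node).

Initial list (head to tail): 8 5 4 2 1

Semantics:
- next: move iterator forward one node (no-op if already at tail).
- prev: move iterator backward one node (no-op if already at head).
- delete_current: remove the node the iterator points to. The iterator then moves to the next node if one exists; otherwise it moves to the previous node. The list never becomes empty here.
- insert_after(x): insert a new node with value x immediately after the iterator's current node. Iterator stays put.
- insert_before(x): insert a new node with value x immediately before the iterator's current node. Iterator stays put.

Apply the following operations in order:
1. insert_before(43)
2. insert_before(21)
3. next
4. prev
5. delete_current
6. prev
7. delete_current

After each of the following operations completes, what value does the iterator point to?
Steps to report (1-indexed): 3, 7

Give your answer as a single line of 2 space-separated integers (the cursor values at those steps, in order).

After 1 (insert_before(43)): list=[43, 8, 5, 4, 2, 1] cursor@8
After 2 (insert_before(21)): list=[43, 21, 8, 5, 4, 2, 1] cursor@8
After 3 (next): list=[43, 21, 8, 5, 4, 2, 1] cursor@5
After 4 (prev): list=[43, 21, 8, 5, 4, 2, 1] cursor@8
After 5 (delete_current): list=[43, 21, 5, 4, 2, 1] cursor@5
After 6 (prev): list=[43, 21, 5, 4, 2, 1] cursor@21
After 7 (delete_current): list=[43, 5, 4, 2, 1] cursor@5

Answer: 5 5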